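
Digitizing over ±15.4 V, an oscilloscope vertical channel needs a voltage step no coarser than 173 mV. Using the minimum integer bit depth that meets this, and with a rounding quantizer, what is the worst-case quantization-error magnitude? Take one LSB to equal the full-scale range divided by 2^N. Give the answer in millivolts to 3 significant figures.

60.2 mV

Range = 15.4 − (-15.4) = 30.8 V.
Need 2^N ≥ 30.8 V / 173 mV = 178.0 → N_min = 8.
Step size = 30.8/256 V = 120.31 mV.
Max error for round-to-nearest is LSB/2 = 60.2 mV.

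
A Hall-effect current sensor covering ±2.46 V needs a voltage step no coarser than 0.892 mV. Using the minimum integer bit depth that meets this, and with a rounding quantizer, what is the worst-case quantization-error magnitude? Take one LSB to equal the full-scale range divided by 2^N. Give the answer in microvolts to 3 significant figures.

Span: 2.46 V − (-2.46 V) = 4.92 V.
4.92 V / 0.892 mV = 5516. Since 2^12 = 4096 and 2^13 = 8192, N = 13.
LSB = 4.92 V ÷ 2^13 = 4.92/8192 V = 0.60059 mV.
Max error for round-to-nearest is LSB/2 = 300 µV.

300 µV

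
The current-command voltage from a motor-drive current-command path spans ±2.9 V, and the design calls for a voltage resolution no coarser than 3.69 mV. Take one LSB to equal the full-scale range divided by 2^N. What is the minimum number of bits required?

Span: 2.9 V − (-2.9 V) = 5.8 V.
Need 2^N ≥ 5.8 V / 3.69 mV = 1572 → N_min = 11.

11 bits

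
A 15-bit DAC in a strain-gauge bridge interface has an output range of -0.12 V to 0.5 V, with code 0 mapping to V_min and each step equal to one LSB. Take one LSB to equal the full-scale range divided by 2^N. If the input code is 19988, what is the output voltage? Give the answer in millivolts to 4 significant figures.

Span: 0.5 V − (-0.12 V) = 0.62 V. LSB = 0.62 V / 2^15.
V_out = -0.12 + 19988 × (0.62/32768) V
      = -0.12 V + 0.378191 V = 0.258191 V.

258.2 mV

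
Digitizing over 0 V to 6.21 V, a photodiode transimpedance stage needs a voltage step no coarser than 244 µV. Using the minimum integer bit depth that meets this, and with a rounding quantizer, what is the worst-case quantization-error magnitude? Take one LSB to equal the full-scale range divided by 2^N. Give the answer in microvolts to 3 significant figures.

Full-scale range = 6.21 V.
Need 2^N ≥ 6.21 V / 244 µV = 25450 → N_min = 15.
LSB = 6.21 V / 2^15 = 189.51 µV.
|e|_max = LSB/2 = 94.8 µV.

94.8 µV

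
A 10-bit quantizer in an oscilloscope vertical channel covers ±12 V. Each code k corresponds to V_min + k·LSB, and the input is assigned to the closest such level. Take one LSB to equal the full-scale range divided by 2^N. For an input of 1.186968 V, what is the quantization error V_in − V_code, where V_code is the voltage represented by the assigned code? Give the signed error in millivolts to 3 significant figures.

−8.34 mV

Span: 12 V − (-12 V) = 24 V. LSB = 24 V / 2^10 ≈ 23.44 mV.
(1.186968 − (-12)) / LSB = 13.186968 × 1024/24 = 562.6440. Nearest integer: k = 563.
V_code = V_min + k × range/2^10 = -12 + 563 × 24/1024 = 1.195312500 V.
V_in − V_code = 1.186968 − (1.195312500) = −8.34 mV.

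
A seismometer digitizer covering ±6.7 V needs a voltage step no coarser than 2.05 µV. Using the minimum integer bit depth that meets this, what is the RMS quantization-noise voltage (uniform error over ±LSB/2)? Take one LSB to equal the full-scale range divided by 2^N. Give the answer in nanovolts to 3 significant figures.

The full-scale span is 6.7 − (-6.7) = 13.4 V.
Levels needed ≥ 13.4/2.05 µV = 6.537e6. 2^23 = 8388608 suffices, so N_min = 23.
LSB = 13.4 V / 2^23 = 1.5974 µV.
σ_q = LSB/√12 = 1.5974 µV/3.4641 = 461 nV.

461 nV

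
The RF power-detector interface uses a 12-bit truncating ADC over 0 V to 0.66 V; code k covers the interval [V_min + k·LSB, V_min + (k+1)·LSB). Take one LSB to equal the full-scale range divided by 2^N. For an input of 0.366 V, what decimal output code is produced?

2271

Span = 0.66 V. LSB = 0.66 V / 2^12 ≈ 161.1 µV.
code = ⌊(V_in − V_min)/LSB⌋ = ⌊(V_in − V_min) × 2^12 / range⌋
     = ⌊(0.366 − (0)) × 4096 / 0.66⌋ = ⌊0.366 × 4096/0.66⌋
     = ⌊2271.418⌋ = 2271.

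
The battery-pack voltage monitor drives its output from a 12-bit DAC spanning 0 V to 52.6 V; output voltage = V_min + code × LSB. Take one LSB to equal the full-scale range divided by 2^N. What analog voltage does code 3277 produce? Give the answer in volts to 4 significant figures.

42.08 V

Span = 52.6 V. LSB = 52.6 V / 2^12.
V_out = 0 + 3277 × (52.6/4096) V
      = 0 + 42.0826 = 42.0826 V.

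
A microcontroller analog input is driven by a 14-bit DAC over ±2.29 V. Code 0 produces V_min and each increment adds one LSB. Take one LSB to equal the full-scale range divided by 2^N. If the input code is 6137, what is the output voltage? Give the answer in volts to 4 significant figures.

-0.5745 V

Span: 2.29 V − (-2.29 V) = 4.58 V. LSB = 4.58 V / 2^14.
Output = V_min + (6137/16384) × range = -2.29 + 0.374573 × 4.58 V
      = -2.29 V + 1.71554 V = -0.574457 V.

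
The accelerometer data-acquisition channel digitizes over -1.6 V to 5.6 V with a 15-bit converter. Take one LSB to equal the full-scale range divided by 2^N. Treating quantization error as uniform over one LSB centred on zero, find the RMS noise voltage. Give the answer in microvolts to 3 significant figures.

Span: 5.6 V − (-1.6 V) = 7.2 V.
One LSB is 7.2 V / 32768 = 219.73 µV.
For a uniform distribution on [−LSB/2, +LSB/2], V_rms = LSB/√12 = 219.73 µV/3.4641 = 63.4 µV.

63.4 µV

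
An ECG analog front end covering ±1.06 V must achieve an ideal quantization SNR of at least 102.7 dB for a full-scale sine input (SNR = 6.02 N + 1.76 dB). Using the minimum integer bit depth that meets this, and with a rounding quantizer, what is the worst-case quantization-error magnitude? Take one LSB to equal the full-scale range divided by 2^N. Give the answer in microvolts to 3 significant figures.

8.09 µV

Span: 1.06 V − (-1.06 V) = 2.12 V.
N ≥ (102.7 − 1.76)/6.02 = 16.767 → N_min = 17.
LSB = 2.12 V ÷ 2^17 = 2.12/131072 V = 16.174 µV.
Max error for round-to-nearest is LSB/2 = 8.09 µV.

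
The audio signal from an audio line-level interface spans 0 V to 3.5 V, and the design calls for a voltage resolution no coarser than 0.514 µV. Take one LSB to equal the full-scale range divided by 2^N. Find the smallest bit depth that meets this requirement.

23 bits

Full-scale range = 3.5 V.
Levels needed ≥ 3.5/0.514 µV = 6.809e6. 2^23 = 8388608 suffices, so N_min = 23.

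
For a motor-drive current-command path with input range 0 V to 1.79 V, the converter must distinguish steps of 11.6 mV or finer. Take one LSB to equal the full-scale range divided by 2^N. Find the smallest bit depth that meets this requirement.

8 bits

V_FS = 1.79 V.
Required number of levels: 1.79/11.6 mV = 154.31; smallest N with 2^N ≥ that is 8.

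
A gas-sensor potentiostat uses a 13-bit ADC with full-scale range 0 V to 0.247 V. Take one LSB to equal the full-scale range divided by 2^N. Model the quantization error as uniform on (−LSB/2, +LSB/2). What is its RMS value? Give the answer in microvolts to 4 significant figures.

Span = 0.247 V.
LSB = 0.247 V ÷ 2^13 = 0.247/8192 V = 30.1514 µV.
RMS of a uniform error over width LSB is LSB/√12 = 8.704 µV.

8.704 µV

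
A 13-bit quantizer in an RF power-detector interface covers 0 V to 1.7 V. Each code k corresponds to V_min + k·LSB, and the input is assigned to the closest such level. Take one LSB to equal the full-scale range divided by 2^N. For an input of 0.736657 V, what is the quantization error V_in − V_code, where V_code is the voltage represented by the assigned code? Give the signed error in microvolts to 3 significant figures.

−37.3 µV

Span = 1.7 V. LSB = 1.7 V / 2^13 ≈ 207.5 µV.
(V_in − V_min)/LSB = (0.736657 − (0)) × 8192/1.7 = 3549.8201 → nearest code k = 3550.
V_code = 0 + (3550/8192) × 1.7 = 0.7366943359 V.
V_in − V_code = 0.736657 − (0.7366943359) = −37.3 µV.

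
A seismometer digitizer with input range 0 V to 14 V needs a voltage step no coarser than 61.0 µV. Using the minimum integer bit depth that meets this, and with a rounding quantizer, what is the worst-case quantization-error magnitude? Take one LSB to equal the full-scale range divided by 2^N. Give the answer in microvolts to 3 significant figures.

Span = 14 V.
Required number of levels: 14/61.0 µV = 229510; smallest N with 2^N ≥ that is 18.
LSB = 14 V ÷ 2^18 = 14/262144 V = 53.406 µV.
Half an LSB is 26.7 µV.

26.7 µV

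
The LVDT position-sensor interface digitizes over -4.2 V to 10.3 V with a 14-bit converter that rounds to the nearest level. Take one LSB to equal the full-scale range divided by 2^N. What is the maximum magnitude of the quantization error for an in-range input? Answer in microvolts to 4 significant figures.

442.5 µV

The full-scale span is 10.3 − (-4.2) = 14.5 V.
One LSB is 14.5 V / 16384 = 0.885010 mV.
A rounding quantizer has |error| ≤ LSB/2 = 442.5 µV.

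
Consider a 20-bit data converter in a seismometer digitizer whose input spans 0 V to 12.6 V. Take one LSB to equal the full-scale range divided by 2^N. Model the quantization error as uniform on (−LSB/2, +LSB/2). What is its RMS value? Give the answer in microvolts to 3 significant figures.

3.47 µV

Range is 12.6 V.
LSB = 12.6 V / 2^20 = 12.016 µV.
V_rms = LSB/√12 = 12.016 µV / √12 = 3.47 µV.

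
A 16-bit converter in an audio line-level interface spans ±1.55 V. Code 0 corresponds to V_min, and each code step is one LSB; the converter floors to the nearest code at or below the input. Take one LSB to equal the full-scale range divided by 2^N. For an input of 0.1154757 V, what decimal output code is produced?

Full-scale range = 1.55 V − (-1.55 V) = 3.1 V. LSB = 3.1 V / 2^16 ≈ 47.30 µV.
V_in − V_min = 0.1154757 − (-1.55) = 1.6654757 V.
Divide by LSB: 1.6654757 × 65536/3.1 = 35209.2308.
Truncating gives code 35209.

35209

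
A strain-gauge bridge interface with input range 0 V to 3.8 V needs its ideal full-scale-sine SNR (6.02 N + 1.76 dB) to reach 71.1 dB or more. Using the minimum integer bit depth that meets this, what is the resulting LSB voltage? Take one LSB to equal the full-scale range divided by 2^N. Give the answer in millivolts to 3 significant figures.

0.928 mV

V_FS = 3.8 V.
Solving 6.02 N ≥ 71.1 − 1.76: N ≥ 11.518. Round up → N = 12.
LSB = 3.8 V ÷ 2^12 = 3.8/4096 V = 0.928 mV.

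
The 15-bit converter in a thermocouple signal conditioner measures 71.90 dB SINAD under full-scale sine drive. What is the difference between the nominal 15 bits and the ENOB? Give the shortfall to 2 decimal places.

3.35 bits

Effective bits = (71.90 − 1.76)/6.02 = 11.6512.
Lost resolution: 15 − 11.6512 = 3.3488 bits.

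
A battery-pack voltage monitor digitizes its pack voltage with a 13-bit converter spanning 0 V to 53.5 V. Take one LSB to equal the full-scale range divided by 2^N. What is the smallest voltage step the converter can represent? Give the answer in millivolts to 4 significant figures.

6.531 mV

V_FS = 53.5 V.
There are 2^13 = 8192 steps.
Step size = 53.5/8192 V = 6.531 mV.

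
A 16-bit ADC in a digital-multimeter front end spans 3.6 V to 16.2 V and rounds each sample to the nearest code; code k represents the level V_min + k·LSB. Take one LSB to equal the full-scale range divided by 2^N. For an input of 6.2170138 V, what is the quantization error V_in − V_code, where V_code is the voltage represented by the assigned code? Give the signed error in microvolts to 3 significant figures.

−39.4 µV

Span: 16.2 V − (3.6 V) = 12.6 V. LSB = 12.6 V / 2^16 ≈ 192.3 µV.
(6.2170138 − (3.6)) / LSB = 2.6170138 × 65536/12.6 = 13611.7950. Nearest integer: k = 13612.
V_code = V_min + k × range/2^16 = 3.6 + 13612 × 12.6/65536 = 6.2170532227 V.
Error = V_in − V_code = 6.2170138 − (6.2170532227) = −39.4 µV.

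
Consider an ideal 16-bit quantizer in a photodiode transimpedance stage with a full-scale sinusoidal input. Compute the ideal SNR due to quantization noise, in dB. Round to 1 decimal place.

98.1 dB

Ideal quantization SNR: 6.02 × 16 + 1.76 dB = 98.1 dB.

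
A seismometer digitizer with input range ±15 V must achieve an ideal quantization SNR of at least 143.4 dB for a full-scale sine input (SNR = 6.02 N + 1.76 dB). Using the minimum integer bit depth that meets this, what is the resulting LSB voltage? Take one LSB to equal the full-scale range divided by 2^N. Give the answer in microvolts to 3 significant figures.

1.79 µV

Full-scale range = 15 V − (-15 V) = 30 V.
6.02 N + 1.76 ≥ 143.4 gives N ≥ 23.528, so the minimum integer is 24.
LSB = 30 V ÷ 2^24 = 30/16777216 V = 1.79 µV.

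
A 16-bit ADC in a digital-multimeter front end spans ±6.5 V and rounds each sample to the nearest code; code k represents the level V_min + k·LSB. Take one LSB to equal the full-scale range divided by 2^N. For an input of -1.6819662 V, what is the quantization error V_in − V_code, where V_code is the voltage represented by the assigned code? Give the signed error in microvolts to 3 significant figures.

Full-scale range = 6.5 V − (-6.5 V) = 13 V. LSB = 13 V / 2^16 ≈ 198.4 µV.
(V_in − V_min)/LSB = (-1.6819662 − (-6.5)) × 65536/13 = 24288.8202 → nearest code k = 24289.
V_code = V_min + k × range/2^16 = -6.5 + 24289 × 13/65536 = -1.6819305420 V.
V_in − V_code = -1.6819662 − (-1.6819305420) = −35.7 µV.

−35.7 µV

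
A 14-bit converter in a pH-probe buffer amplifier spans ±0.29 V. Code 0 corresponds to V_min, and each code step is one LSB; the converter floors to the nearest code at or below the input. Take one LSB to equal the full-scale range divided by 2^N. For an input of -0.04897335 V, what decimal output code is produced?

Range = 0.29 − (-0.29) = 0.58 V. LSB = 0.58 V / 2^14 ≈ 35.40 µV.
(V_in − V_min) × 2^14/range = (-0.04897335 − (-0.29)) × 16384/0.58 = 6808.587.
Floor → code = 6808.

6808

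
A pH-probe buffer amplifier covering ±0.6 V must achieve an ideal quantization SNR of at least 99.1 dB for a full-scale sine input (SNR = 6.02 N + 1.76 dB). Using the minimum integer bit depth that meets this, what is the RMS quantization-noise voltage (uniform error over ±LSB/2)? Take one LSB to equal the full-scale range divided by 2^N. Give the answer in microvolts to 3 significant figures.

2.64 µV

The full-scale span is 0.6 − (-0.6) = 1.2 V.
6.02 N + 1.76 ≥ 99.1 gives N ≥ 16.169, so the minimum integer is 17.
LSB = 1.2 V ÷ 2^17 = 1.2/131072 V = 9.1553 µV.
σ_q = LSB/√12 = 9.1553 µV/3.4641 = 2.64 µV.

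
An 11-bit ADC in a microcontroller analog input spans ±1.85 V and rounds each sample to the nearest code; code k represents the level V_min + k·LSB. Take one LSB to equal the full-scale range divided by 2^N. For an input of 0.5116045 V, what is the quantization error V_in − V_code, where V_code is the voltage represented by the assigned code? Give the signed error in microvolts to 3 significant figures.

+325 µV

Range = 1.85 − (-1.85) = 3.7 V. LSB = 3.7 V / 2^11 ≈ 1.807 mV.
(V_in − V_min)/LSB = (0.5116045 − (-1.85)) × 2048/3.7 = 1307.1800 → nearest code k = 1307.
V_code = V_min + k × range/2^11 = -1.85 + 1307 × 3.7/2048 = 0.5112792969 V.
e = 0.5116045 − (0.5112792969) = +325 µV.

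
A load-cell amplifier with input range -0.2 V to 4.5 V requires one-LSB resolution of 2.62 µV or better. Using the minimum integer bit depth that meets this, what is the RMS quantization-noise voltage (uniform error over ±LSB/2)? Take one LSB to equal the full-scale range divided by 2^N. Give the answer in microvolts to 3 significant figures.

0.647 µV

Span: 4.5 V − (-0.2 V) = 4.7 V.
4.7 V / 2.62 µV = 1.794e6. Since 2^20 = 1048576 and 2^21 = 2097152, N = 21.
LSB = 4.7 V / 2^21 = 2.2411 µV.
RMS noise = LSB/√12 = 0.647 µV.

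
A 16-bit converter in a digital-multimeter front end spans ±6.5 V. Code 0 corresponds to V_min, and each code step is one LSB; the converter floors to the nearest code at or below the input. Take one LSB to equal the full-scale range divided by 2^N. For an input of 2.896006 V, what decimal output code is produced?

47367

Range = 6.5 − (-6.5) = 13 V. LSB = 13 V / 2^16 ≈ 198.4 µV.
code = ⌊(V_in − V_min)/LSB⌋ = ⌊(V_in − V_min) × 2^16 / range⌋
     = ⌊(2.896006 − (-6.5)) × 65536 / 13⌋ = ⌊9.396006 × 65536/13⌋
     = ⌊47367.435⌋ = 47367.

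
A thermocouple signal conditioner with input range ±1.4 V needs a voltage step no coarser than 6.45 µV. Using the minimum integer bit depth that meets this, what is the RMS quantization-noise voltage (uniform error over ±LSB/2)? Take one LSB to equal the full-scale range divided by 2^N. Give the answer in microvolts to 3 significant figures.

Span: 1.4 V − (-1.4 V) = 2.8 V.
Need 2^N ≥ 2.8 V / 6.45 µV = 434100 → N_min = 19.
Step size = 2.8/524288 V = 5.3406 µV.
RMS noise = LSB/√12 = 1.54 µV.

1.54 µV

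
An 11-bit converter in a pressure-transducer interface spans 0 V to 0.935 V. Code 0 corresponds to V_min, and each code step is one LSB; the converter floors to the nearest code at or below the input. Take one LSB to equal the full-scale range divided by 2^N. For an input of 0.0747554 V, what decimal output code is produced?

163

V_FS = 0.935 V. LSB = 0.935 V / 2^11 ≈ 456.5 µV.
V_in − V_min = 0.0747554 − (0) = 0.0747554 V.
Divide by LSB: 0.0747554 × 2048/0.935 = 163.7423.
Truncating gives code 163.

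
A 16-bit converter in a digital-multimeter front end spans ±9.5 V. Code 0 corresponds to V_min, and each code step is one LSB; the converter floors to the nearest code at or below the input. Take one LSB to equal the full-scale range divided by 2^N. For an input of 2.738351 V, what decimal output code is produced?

Range = 9.5 − (-9.5) = 19 V. LSB = 19 V / 2^16 ≈ 289.9 µV.
V_in − V_min = 2.738351 − (-9.5) = 12.238351 V.
Divide by LSB: 12.238351 × 65536/19 = 42213.2932.
Truncating gives code 42213.

42213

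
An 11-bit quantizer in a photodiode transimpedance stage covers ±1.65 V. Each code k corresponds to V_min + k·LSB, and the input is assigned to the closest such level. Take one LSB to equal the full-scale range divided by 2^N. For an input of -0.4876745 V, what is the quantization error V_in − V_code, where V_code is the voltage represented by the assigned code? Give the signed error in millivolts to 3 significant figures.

+0.558 mV

Range = 1.65 − (-1.65) = 3.3 V. LSB = 3.3 V / 2^11 ≈ 1.611 mV.
(-0.4876745 − (-1.65)) / LSB = 1.1623255 × 2048/3.3 = 721.3462. Nearest integer: k = 721.
V_code = V_min + k × range/2^11 = -1.65 + 721 × 3.3/2048 = -0.4882324219 V.
V_in − V_code = -0.4876745 − (-0.4882324219) = +0.558 mV.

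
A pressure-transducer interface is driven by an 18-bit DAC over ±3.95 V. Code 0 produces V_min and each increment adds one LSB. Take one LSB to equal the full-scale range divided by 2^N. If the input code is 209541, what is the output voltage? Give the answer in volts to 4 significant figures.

Span: 3.95 V − (-3.95 V) = 7.9 V. LSB = 7.9 V / 2^18.
Output = V_min + (209541/262144) × range = -3.95 + 0.799335 × 7.9 V
      = -3.95 V + 6.31475 V = 2.36475 V.

2.365 V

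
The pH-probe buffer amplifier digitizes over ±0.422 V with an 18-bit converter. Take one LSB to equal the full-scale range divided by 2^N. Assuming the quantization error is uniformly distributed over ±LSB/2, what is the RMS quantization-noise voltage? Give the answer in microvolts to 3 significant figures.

The full-scale span is 0.422 − (-0.422) = 0.844 V.
One LSB is 0.844 V / 262144 = 3.2196 µV.
V_rms = LSB/√12 = 3.2196 µV / √12 = 0.929 µV.

0.929 µV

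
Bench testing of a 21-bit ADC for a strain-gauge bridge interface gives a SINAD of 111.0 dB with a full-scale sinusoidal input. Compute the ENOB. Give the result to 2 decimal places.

ENOB = (111.0 − 1.76)/6.02 = 18.1462 bits.

18.15 bits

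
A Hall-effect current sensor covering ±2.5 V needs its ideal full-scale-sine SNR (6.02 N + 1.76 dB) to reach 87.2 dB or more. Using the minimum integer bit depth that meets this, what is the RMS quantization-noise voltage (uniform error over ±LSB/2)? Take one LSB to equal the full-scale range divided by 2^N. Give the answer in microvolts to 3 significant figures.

Range = 2.5 − (-2.5) = 5 V.
N ≥ (87.2 − 1.76)/6.02 = 14.193 → N_min = 15.
LSB = 5 V / 2^15 = 152.59 µV.
V_rms = LSB/√12 = 44.0 µV.

44.0 µV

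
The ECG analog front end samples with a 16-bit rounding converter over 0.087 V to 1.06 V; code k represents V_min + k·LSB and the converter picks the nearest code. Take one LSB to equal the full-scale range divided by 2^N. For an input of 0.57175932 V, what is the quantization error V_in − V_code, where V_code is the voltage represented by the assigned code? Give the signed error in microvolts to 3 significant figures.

−3.60 µV

The full-scale span is 1.06 − (0.087) = 0.973 V. LSB = 0.973 V / 2^16 ≈ 14.85 µV.
(0.57175932 − (0.087)) / LSB = 0.48475932 × 65536/0.973 = 32650.7572. Nearest integer: k = 32651.
V_code = V_min + k × range/2^16 = 0.087 + 32651 × 0.973/65536 = 0.57176292419 V.
Error = V_in − V_code = 0.57175932 − (0.57176292419) = −3.60 µV.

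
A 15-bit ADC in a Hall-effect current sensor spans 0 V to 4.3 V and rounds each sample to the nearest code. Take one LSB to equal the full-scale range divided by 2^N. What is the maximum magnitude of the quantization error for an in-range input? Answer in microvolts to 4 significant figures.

Full-scale range = 4.3 V.
LSB = 4.3 V ÷ 2^15 = 4.3/32768 V = 131.226 µV.
A rounding quantizer has |error| ≤ LSB/2 = 65.61 µV.

65.61 µV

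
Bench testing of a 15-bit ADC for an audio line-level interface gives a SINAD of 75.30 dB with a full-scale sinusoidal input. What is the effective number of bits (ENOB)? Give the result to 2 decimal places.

ENOB = (SINAD − 1.76) / 6.02 = (75.30 − 1.76) / 6.02 = 73.54 / 6.02 = 12.2159.

12.22 bits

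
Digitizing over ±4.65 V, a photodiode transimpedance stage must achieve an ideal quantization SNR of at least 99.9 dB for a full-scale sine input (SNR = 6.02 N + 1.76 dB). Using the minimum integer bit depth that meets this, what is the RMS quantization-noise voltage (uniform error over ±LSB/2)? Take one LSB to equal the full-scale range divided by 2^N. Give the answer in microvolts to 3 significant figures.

The full-scale span is 4.65 − (-4.65) = 9.3 V.
6.02 N + 1.76 ≥ 99.9 gives N ≥ 16.302, so the minimum integer is 17.
LSB = 9.3 V ÷ 2^17 = 9.3/131072 V = 70.953 µV.
RMS noise = LSB/√12 = 20.5 µV.

20.5 µV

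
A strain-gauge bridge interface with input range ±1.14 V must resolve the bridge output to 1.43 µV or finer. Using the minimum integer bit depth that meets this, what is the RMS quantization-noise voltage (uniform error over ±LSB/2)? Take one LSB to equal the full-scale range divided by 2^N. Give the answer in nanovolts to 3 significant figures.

314 nV

Span: 1.14 V − (-1.14 V) = 2.28 V.
2.28 V / 1.43 µV = 1.594e6. Since 2^20 = 1048576 and 2^21 = 2097152, N = 21.
LSB = 2.28 V / 2^21 = 1.0872 µV.
V_rms = LSB/√12 = 314 nV.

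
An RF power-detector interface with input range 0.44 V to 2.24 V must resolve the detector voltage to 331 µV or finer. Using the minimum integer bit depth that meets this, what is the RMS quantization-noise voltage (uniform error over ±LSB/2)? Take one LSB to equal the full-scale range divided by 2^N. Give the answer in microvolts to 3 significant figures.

Span: 2.24 V − (0.44 V) = 1.8 V.
Need 2^N ≥ 1.8 V / 331 µV = 5438 → N_min = 13.
One LSB is 1.8 V / 8192 = 219.73 µV.
σ_q = LSB/√12 = 219.73 µV/3.4641 = 63.4 µV.

63.4 µV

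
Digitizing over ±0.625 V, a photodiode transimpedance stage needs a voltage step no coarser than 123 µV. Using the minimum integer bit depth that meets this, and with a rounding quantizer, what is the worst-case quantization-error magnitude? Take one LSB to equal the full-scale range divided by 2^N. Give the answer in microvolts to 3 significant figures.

Span: 0.625 V − (-0.625 V) = 1.25 V.
1.25 V / 123 µV = 10160. Since 2^13 = 8192 and 2^14 = 16384, N = 14.
One LSB is 1.25 V / 16384 = 76.294 µV.
|e|_max = LSB/2 = 38.1 µV.

38.1 µV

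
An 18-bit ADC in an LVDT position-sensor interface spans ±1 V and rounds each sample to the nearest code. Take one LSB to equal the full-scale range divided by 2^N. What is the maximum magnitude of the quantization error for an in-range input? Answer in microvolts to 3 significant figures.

3.81 µV

Range = 1 − (-1) = 2 V.
Step size = 2/262144 V = 7.6294 µV.
A rounding quantizer has |error| ≤ LSB/2 = 3.81 µV.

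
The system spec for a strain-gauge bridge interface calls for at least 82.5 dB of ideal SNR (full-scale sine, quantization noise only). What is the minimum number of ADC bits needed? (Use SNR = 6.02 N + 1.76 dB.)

Solving 6.02 N ≥ 82.5 − 1.76: N ≥ 13.412. Round up → N = 14.

14 bits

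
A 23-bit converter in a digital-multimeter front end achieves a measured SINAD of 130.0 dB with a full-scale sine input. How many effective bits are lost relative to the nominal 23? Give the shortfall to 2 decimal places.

1.70 bits

Effective bits = (130.0 − 1.76)/6.02 = 21.3023.
23 − 21.3023 = 1.70 bits below nominal.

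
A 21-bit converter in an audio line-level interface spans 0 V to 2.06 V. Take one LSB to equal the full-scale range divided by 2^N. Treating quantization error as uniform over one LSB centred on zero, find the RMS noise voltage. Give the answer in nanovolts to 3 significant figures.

284 nV

Full-scale range = 2.06 V.
One LSB is 2.06 V / 2097152 = 0.98228 µV.
RMS of a uniform error over width LSB is LSB/√12 = 284 nV.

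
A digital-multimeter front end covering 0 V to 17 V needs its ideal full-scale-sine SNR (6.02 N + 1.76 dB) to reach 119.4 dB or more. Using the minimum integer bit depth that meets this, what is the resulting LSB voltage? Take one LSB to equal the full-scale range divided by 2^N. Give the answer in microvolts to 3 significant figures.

Range is 17 V.
N ≥ (119.4 − 1.76)/6.02 = 19.542 → N_min = 20.
LSB = 17 V / 2^20 = 16.2 µV.

16.2 µV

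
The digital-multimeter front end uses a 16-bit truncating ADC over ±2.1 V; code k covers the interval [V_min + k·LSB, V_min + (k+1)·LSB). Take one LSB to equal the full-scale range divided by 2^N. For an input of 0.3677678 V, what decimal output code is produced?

Range = 2.1 − (-2.1) = 4.2 V. LSB = 4.2 V / 2^16 ≈ 64.09 µV.
code = ⌊(V_in − V_min)/LSB⌋ = ⌊(V_in − V_min) × 2^16 / range⌋
     = ⌊(0.3677678 − (-2.1)) × 65536 / 4.2⌋ = ⌊2.4677678 × 65536/4.2⌋
     = ⌊38506.579⌋ = 38506.

38506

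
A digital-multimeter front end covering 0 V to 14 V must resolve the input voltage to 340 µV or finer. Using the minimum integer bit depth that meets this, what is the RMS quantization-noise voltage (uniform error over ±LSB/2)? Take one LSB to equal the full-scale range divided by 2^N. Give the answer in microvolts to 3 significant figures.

61.7 µV

Range is 14 V.
Required number of levels: 14/340 µV = 41176; smallest N with 2^N ≥ that is 16.
Step size = 14/65536 V = 213.62 µV.
V_rms = LSB/√12 = 61.7 µV.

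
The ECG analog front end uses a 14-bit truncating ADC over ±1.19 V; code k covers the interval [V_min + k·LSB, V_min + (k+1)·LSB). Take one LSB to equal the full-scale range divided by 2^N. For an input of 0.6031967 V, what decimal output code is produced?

Range = 1.19 − (-1.19) = 2.38 V. LSB = 2.38 V / 2^14 ≈ 145.3 µV.
(V_in − V_min) × 2^14/range = (0.6031967 − (-1.19)) × 16384/2.38 = 12344.426.
Floor → code = 12344.

12344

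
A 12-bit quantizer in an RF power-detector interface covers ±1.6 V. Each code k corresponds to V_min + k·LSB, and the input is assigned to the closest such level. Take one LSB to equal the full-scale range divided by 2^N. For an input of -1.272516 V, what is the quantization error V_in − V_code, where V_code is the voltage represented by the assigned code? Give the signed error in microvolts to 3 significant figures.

+140 µV

Range = 1.6 − (-1.6) = 3.2 V. LSB = 3.2 V / 2^12 ≈ 0.7813 mV.
(-1.272516 − (-1.6)) / LSB = 0.327484 × 4096/3.2 = 419.1795. Nearest integer: k = 419.
V_code = V_min + k × range/2^12 = -1.6 + 419 × 3.2/4096 = -1.272656250 V.
Error = V_in − V_code = -1.272516 − (-1.272656250) = +140 µV.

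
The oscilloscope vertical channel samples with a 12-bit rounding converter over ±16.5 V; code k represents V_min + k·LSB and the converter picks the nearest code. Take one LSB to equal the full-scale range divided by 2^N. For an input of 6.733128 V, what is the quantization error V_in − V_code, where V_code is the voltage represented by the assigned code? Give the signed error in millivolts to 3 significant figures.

−2.22 mV

Range = 16.5 − (-16.5) = 33 V. LSB = 33 V / 2^12 ≈ 8.057 mV.
(6.733128 − (-16.5)) / LSB = 23.233128 × 4096/33 = 2883.7240. Nearest integer: k = 2884.
V_code = -16.5 + (2884/4096) × 33 = 6.735351563 V.
e = 6.733128 − (6.735351563) = −2.22 mV.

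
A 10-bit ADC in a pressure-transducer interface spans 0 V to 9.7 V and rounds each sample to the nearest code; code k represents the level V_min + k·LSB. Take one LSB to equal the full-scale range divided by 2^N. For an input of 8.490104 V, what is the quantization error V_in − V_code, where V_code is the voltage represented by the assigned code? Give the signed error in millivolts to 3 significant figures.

V_FS = 9.7 V. LSB = 9.7 V / 2^10 ≈ 9.473 mV.
(8.490104 − (0)) / LSB = 8.490104 × 1024/9.7 = 896.2749. Nearest integer: k = 896.
V_code = 0 + (896/1024) × 9.7 = 8.487500000 V.
e = 8.490104 − (8.487500000) = +2.60 mV.

+2.60 mV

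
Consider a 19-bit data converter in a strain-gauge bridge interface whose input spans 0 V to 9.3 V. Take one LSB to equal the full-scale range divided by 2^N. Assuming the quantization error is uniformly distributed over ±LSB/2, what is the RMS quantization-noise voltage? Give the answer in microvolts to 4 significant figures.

5.121 µV

V_FS = 9.3 V.
LSB = 9.3 V ÷ 2^19 = 9.3/524288 V = 17.7383 µV.
RMS of a uniform error over width LSB is LSB/√12 = 5.121 µV.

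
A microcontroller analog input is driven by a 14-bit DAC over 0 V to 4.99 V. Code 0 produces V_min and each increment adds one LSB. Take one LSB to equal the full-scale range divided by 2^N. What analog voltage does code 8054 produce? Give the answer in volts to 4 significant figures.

2.453 V

Range is 4.99 V. LSB = 4.99 V / 2^14.
Output = V_min + (8054/16384) × range = 0 + 0.491577 × 4.99 V
      = 0 V + 2.45297 V = 2.45297 V.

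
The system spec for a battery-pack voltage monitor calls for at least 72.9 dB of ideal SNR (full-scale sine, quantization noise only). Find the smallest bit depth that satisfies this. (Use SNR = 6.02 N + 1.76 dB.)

N ≥ (72.9 − 1.76)/6.02 = 11.817 → N_min = 12.

12 bits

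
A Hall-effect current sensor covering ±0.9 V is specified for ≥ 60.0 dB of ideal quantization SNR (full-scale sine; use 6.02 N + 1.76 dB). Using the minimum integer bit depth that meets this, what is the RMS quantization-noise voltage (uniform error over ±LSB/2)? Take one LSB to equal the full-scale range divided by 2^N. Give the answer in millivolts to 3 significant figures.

Full-scale range = 0.9 V − (-0.9 V) = 1.8 V.
Solving 6.02 N ≥ 60.0 − 1.76: N ≥ 9.674. Round up → N = 10.
One LSB is 1.8 V / 1024 = 1.7578 mV.
RMS noise = LSB/√12 = 0.507 mV.

0.507 mV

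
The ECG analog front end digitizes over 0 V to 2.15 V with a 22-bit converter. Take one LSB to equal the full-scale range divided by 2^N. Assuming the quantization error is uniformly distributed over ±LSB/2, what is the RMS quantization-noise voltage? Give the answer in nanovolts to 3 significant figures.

Full-scale range = 2.15 V.
LSB = 2.15 V / 2^22 = 0.51260 µV.
V_rms = LSB/√12 = 0.51260 µV / √12 = 148 nV.

148 nV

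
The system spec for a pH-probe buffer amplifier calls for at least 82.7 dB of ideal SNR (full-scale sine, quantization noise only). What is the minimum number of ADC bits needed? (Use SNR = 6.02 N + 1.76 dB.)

14 bits

Solving 6.02 N ≥ 82.7 − 1.76: N ≥ 13.445. Round up → N = 14.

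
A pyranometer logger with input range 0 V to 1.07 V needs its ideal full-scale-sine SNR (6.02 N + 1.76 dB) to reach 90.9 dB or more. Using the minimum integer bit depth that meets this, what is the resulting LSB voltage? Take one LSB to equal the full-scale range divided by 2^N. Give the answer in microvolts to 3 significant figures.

32.7 µV

Full-scale range = 1.07 V.
N ≥ (90.9 − 1.76)/6.02 = 14.807 → N_min = 15.
One LSB is 1.07 V / 32768 = 32.7 µV.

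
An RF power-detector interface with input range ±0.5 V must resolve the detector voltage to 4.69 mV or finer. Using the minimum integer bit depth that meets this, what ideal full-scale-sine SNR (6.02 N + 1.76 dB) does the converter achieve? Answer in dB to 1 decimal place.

The full-scale span is 0.5 − (-0.5) = 1 V.
Levels needed ≥ 1/4.69 mV = 213.2. 2^8 = 256 suffices, so N_min = 8.
6.02(8) + 1.76 = 49.92 dB.

49.9 dB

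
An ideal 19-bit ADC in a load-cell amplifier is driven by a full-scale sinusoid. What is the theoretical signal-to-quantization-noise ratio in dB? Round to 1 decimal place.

For an ideal N-bit converter with full-scale sine input, SNR = 6.02 N + 1.76 dB. SNR = 6.02 × 19 + 1.76 = 114.38 + 1.76 = 116.14 dB.

116.1 dB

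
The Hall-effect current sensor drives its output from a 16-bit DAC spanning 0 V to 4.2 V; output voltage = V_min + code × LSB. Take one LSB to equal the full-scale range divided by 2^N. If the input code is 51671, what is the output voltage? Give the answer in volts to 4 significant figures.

V_FS = 4.2 V. LSB = 4.2 V / 2^16.
V_out = V_min + code × LSB = 0 V + 51671 × 4.2 V / 65536
      = 0 V + 3.31143 V = 3.31143 V.

3.311 V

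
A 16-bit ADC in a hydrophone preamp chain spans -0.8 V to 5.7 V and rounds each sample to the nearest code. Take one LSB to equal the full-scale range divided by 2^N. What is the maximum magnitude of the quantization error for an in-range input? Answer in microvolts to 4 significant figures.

Full-scale range = 5.7 V − (-0.8 V) = 6.5 V.
LSB = 6.5 V ÷ 2^16 = 6.5/65536 V = 99.1821 µV.
|e|_max = LSB/2 = 49.59 µV.

49.59 µV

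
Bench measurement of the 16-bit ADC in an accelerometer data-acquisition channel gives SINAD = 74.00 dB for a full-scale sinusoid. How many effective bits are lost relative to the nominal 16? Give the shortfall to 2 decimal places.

4.00 bits

Effective bits = (74.00 − 1.76)/6.02 = 12.0000.
16 − 12.0000 = 4.00 bits below nominal.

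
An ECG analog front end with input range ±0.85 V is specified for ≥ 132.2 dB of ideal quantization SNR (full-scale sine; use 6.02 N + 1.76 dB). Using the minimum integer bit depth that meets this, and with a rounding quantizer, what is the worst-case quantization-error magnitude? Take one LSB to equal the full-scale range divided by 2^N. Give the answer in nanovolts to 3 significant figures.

Range = 0.85 − (-0.85) = 1.7 V.
N ≥ (132.2 − 1.76)/6.02 = 21.668 → N_min = 22.
LSB = 1.7 V / 2^22 = 405.31 nV.
|e|_max = LSB/2 = 203 nV.

203 nV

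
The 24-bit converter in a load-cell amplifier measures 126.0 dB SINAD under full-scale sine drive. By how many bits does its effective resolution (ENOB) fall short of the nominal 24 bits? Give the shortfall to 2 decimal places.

3.36 bits

N_eff = (126.0 − 1.76)/6.02 = 20.6379 bits.
Lost resolution: 24 − 20.6379 = 3.3621 bits.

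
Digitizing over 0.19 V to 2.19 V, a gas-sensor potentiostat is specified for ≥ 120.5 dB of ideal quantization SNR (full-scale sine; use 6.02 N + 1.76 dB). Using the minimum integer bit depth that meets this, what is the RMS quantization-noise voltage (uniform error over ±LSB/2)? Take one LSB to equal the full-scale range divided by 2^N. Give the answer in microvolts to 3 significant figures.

Range = 2.19 − (0.19) = 2 V.
6.02 N + 1.76 ≥ 120.5 gives N ≥ 19.724, so the minimum integer is 20.
LSB = 2 V / 2^20 = 1.9073 µV.
σ_q = LSB/√12 = 1.9073 µV/3.4641 = 0.551 µV.

0.551 µV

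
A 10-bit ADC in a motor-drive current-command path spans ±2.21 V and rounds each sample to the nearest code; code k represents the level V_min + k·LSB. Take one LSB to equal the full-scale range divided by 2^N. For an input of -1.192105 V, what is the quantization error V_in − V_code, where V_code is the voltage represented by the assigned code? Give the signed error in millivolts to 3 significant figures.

Range = 2.21 − (-2.21) = 4.42 V. LSB = 4.42 V / 2^10 ≈ 4.316 mV.
(-1.192105 − (-2.21)) / LSB = 1.017895 × 1024/4.42 = 235.8200. Nearest integer: k = 236.
V_code = -2.21 + (236/1024) × 4.42 = -1.191328125 V.
Error = V_in − V_code = -1.192105 − (-1.191328125) = −0.777 mV.

−0.777 mV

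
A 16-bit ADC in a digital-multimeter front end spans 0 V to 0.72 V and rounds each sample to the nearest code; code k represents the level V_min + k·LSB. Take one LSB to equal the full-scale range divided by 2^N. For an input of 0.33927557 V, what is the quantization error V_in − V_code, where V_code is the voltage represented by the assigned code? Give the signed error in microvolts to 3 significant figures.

Span = 0.72 V. LSB = 0.72 V / 2^16 ≈ 10.99 µV.
(V_in − V_min)/LSB = (0.33927557 − (0)) × 65536/0.72 = 30881.6163 → nearest code k = 30882.
V_code = V_min + k × range/2^16 = 0 + 30882 × 0.72/65536 = 0.33927978516 V.
e = 0.33927557 − (0.33927978516) = −4.22 µV.

−4.22 µV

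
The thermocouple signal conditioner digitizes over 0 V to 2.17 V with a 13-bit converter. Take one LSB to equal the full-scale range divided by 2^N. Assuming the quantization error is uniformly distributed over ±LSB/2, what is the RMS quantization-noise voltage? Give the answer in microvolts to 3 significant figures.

Full-scale range = 2.17 V.
Step size = 2.17/8192 V = 264.89 µV.
V_rms = LSB/√12 = 264.89 µV / √12 = 76.5 µV.

76.5 µV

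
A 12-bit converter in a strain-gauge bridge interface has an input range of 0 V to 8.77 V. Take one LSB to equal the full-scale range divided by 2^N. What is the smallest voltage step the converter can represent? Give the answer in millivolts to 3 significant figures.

Span = 8.77 V.
There are 2^12 = 4096 steps.
LSB = 8.77 V ÷ 2^12 = 8.77/4096 V = 2.14 mV.

2.14 mV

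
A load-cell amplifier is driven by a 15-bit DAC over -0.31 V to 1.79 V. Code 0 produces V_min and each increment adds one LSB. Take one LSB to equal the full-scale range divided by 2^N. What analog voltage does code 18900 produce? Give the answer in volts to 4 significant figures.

Range = 1.79 − (-0.31) = 2.1 V. LSB = 2.1 V / 2^15.
Output = V_min + (18900/32768) × range = -0.31 + 0.576782 × 2.1 V
      = -0.31 + 1.21124 = 0.901243 V.

0.9012 V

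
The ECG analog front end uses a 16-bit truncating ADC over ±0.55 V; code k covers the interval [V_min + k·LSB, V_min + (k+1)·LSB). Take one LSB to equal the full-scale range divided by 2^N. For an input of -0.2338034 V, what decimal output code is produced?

Range = 0.55 − (-0.55) = 1.1 V. LSB = 1.1 V / 2^16 ≈ 16.78 µV.
V_in − V_min = -0.2338034 − (-0.55) = 0.3161966 V.
Divide by LSB: 0.3161966 × 65536/1.1 = 18838.4185.
Truncating gives code 18838.

18838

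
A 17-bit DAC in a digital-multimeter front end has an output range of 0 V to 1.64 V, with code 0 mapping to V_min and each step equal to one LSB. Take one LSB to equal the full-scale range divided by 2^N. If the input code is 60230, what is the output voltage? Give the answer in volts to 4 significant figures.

0.7536 V

Full-scale range = 1.64 V. LSB = 1.64 V / 2^17.
Output = V_min + (60230/131072) × range = 0 + 0.459518 × 1.64 V
      = 0 + 0.753610 = 0.753610 V.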